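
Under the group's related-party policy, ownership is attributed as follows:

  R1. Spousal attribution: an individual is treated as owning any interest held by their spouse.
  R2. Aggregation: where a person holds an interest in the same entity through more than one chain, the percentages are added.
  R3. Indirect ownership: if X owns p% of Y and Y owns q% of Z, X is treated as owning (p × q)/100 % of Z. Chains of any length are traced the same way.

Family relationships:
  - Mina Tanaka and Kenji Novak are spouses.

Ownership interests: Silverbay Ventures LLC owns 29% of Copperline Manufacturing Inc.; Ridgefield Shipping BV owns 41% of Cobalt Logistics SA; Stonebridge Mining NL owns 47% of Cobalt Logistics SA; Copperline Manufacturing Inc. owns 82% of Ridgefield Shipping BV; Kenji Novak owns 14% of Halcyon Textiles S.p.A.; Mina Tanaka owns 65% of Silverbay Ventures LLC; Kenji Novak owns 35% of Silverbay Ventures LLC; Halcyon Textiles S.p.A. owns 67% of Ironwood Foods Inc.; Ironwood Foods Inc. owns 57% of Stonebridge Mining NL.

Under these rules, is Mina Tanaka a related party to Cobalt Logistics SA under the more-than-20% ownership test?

No

By spousal attribution (R1), Mina Tanaka is treated as also owning Kenji Novak's interest in Silverbay Ventures LLC, giving 65% + 35% = 100%.
By spousal attribution (R1), Mina Tanaka is treated as owning Kenji Novak's 14% interest in Halcyon Textiles S.p.A.
Chain via Silverbay Ventures LLC → Copperline Manufacturing Inc. → Ridgefield Shipping BV (R3): 100% × 29% × 82% × 41% = 9.7498% of Cobalt Logistics SA.
Chain via Halcyon Textiles S.p.A. → Ironwood Foods Inc. → Stonebridge Mining NL (R3): 14% × 67% × 57% × 47% = 2.512902% of Cobalt Logistics SA.
Aggregating (R2): 9.7498% + 2.512902% = 12.262702%.
12.262702% does not exceed the 20% threshold, so Mina is not a related party to Cobalt Logistics SA.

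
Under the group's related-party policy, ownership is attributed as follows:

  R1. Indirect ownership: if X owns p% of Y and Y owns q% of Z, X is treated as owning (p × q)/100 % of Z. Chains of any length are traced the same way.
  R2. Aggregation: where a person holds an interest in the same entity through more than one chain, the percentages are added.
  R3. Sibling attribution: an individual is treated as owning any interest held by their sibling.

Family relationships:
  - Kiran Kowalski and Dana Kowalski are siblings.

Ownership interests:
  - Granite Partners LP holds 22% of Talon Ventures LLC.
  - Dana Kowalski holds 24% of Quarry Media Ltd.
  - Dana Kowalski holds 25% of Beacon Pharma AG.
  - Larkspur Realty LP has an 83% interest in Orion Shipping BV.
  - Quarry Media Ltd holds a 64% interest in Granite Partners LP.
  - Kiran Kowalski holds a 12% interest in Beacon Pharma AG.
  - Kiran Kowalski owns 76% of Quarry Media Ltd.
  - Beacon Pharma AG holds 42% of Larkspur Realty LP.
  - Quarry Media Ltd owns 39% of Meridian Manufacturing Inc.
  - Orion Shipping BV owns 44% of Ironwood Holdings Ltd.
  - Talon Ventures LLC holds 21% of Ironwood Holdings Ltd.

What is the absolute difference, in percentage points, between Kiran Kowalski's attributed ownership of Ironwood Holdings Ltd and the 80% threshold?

71.367992

By sibling attribution (R3), Kiran Kowalski is treated as also owning Dana Kowalski's interest in Beacon Pharma AG, giving 12% + 25% = 37%.
By sibling attribution (R3), Kiran Kowalski is treated as also owning Dana Kowalski's interest in Quarry Media Ltd, giving 76% + 24% = 100%.
Chain via Beacon Pharma AG → Larkspur Realty LP → Orion Shipping BV (R1): 37% × 42% × 83% × 44% = 5.675208% of Ironwood Holdings Ltd.
Chain via Quarry Media Ltd → Granite Partners LP → Talon Ventures LLC (R1): 100% × 64% × 22% × 21% = 2.9568% of Ironwood Holdings Ltd.
Aggregating (R2): 5.675208% + 2.9568% = 8.632008%.
8.632008% falls short of the 80% threshold by 71.367992 percentage points.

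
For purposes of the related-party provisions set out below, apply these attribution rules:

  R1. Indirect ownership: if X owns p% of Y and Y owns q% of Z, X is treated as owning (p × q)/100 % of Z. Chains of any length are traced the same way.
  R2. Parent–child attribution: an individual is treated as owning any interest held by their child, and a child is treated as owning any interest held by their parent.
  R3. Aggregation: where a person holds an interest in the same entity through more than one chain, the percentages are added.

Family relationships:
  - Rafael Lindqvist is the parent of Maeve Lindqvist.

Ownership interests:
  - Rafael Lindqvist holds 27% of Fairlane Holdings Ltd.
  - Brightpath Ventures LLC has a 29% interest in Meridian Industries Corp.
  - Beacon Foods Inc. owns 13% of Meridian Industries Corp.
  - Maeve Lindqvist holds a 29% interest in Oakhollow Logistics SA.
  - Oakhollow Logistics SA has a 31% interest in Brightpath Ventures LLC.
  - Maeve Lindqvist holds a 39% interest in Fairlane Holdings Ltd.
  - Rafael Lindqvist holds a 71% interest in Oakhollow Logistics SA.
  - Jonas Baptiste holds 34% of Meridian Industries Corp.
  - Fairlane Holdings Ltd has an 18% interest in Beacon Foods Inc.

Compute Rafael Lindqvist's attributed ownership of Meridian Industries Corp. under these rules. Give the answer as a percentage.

By parent–child attribution (R2), Rafael Lindqvist is treated as also owning Maeve Lindqvist's interest in Fairlane Holdings Ltd, giving 27% + 39% = 66%.
By parent–child attribution (R2), Rafael Lindqvist is treated as also owning Maeve Lindqvist's interest in Oakhollow Logistics SA, giving 71% + 29% = 100%.
Chain via Fairlane Holdings Ltd → Beacon Foods Inc. (R1): 66% × 18% × 13% = 1.5444% of Meridian Industries Corp.
Chain via Oakhollow Logistics SA → Brightpath Ventures LLC (R1): 100% × 31% × 29% = 8.99% of Meridian Industries Corp.
Aggregating (R3): 1.5444% + 8.99% = 10.5344%.

10.5344%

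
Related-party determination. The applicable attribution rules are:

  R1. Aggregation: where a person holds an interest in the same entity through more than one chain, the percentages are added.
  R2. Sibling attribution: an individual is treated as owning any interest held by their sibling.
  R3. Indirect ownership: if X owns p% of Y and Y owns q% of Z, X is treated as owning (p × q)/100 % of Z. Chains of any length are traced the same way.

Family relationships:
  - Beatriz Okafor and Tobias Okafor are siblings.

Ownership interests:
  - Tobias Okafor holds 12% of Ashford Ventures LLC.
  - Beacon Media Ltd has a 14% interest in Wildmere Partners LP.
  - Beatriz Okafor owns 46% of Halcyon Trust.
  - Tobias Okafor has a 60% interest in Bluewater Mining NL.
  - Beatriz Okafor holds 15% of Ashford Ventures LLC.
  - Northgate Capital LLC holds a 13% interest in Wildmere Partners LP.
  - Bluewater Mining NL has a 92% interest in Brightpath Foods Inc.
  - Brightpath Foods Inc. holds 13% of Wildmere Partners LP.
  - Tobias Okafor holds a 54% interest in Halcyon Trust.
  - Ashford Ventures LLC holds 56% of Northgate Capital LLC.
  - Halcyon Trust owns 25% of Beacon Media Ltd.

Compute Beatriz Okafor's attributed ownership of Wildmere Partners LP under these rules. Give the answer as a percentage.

By sibling attribution (R2), Beatriz Okafor is treated as also owning Tobias Okafor's interest in Halcyon Trust, giving 46% + 54% = 100%.
By sibling attribution (R2), Beatriz Okafor is treated as also owning Tobias Okafor's interest in Ashford Ventures LLC, giving 15% + 12% = 27%.
By sibling attribution (R2), Beatriz Okafor is treated as owning Tobias Okafor's 60% interest in Bluewater Mining NL.
Chain via Halcyon Trust → Beacon Media Ltd (R3): 100% × 25% × 14% = 3.5% of Wildmere Partners LP.
Chain via Ashford Ventures LLC → Northgate Capital LLC (R3): 27% × 56% × 13% = 1.9656% of Wildmere Partners LP.
Chain via Bluewater Mining NL → Brightpath Foods Inc. (R3): 60% × 92% × 13% = 7.176% of Wildmere Partners LP.
Aggregating (R1): 3.5% + 1.9656% + 7.176% = 12.6416%.

12.6416%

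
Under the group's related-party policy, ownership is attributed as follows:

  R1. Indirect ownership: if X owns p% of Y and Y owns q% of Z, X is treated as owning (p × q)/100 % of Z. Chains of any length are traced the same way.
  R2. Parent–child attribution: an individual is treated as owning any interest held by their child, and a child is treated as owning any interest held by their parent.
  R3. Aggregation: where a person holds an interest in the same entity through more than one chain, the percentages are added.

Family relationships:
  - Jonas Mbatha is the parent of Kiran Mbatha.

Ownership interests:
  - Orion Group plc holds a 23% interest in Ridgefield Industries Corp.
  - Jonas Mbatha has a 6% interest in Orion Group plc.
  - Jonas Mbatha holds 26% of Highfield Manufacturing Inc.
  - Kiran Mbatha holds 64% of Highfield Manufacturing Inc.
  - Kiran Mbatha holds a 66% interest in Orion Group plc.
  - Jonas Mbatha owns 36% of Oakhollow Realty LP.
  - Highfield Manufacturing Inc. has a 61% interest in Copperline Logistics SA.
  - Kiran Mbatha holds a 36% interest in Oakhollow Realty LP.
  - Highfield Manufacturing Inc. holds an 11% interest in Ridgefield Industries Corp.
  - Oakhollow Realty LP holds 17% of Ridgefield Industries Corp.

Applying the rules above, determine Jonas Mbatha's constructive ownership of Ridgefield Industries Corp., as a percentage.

38.7%

By parent–child attribution (R2), Jonas Mbatha is treated as also owning Kiran Mbatha's interest in Highfield Manufacturing Inc, giving 26% + 64% = 90%.
By parent–child attribution (R2), Jonas Mbatha is treated as also owning Kiran Mbatha's interest in Orion Group plc, giving 6% + 66% = 72%.
By parent–child attribution (R2), Jonas Mbatha is treated as also owning Kiran Mbatha's interest in Oakhollow Realty LP, giving 36% + 36% = 72%.
Chain via Highfield Manufacturing Inc. (R1): 90% × 11% = 9.9% of Ridgefield Industries Corp.
Chain via Orion Group plc (R1): 72% × 23% = 16.56% of Ridgefield Industries Corp.
Chain via Oakhollow Realty LP (R1): 72% × 17% = 12.24% of Ridgefield Industries Corp.
Aggregating (R3): 9.9% + 16.56% + 12.24% = 38.7%.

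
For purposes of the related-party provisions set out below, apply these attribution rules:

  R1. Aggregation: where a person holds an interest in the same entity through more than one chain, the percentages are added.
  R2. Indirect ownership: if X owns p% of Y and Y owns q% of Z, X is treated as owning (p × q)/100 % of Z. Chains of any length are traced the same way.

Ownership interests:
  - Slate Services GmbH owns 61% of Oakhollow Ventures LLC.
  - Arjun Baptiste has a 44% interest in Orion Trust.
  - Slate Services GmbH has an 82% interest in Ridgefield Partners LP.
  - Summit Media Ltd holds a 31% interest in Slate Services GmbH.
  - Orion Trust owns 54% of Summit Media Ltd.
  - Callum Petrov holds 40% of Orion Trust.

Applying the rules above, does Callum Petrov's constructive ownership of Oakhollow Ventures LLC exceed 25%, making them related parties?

No

Chain via Orion Trust → Summit Media Ltd → Slate Services GmbH (R2): 40% × 54% × 31% × 61% = 4.08456% of Oakhollow Ventures LLC.
4.08456% does not exceed the 25% threshold, so Callum is not a related party to Oakhollow Ventures LLC.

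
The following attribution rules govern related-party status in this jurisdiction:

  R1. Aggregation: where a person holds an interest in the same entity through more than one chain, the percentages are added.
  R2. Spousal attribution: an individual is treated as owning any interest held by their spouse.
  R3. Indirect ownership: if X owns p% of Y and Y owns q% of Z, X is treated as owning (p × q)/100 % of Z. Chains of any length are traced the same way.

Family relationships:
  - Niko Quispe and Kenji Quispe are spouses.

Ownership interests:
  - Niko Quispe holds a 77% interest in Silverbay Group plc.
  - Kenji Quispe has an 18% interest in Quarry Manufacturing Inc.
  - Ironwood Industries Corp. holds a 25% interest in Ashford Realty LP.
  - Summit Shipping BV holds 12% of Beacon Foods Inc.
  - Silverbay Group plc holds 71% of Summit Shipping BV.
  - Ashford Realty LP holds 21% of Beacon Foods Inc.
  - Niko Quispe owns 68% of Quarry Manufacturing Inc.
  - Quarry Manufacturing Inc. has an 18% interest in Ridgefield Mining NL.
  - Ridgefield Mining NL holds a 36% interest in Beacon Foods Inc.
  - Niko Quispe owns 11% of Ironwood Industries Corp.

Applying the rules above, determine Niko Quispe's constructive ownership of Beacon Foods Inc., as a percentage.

By spousal attribution (R2), Niko Quispe is treated as also owning Kenji Quispe's interest in Quarry Manufacturing Inc, giving 68% + 18% = 86%.
Chain via Ironwood Industries Corp. → Ashford Realty LP (R3): 11% × 25% × 21% = 0.5775% of Beacon Foods Inc.
Chain via Silverbay Group plc → Summit Shipping BV (R3): 77% × 71% × 12% = 6.5604% of Beacon Foods Inc.
Chain via Quarry Manufacturing Inc. → Ridgefield Mining NL (R3): 86% × 18% × 36% = 5.5728% of Beacon Foods Inc.
Aggregating (R1): 0.5775% + 6.5604% + 5.5728% = 12.7107%.

12.7107%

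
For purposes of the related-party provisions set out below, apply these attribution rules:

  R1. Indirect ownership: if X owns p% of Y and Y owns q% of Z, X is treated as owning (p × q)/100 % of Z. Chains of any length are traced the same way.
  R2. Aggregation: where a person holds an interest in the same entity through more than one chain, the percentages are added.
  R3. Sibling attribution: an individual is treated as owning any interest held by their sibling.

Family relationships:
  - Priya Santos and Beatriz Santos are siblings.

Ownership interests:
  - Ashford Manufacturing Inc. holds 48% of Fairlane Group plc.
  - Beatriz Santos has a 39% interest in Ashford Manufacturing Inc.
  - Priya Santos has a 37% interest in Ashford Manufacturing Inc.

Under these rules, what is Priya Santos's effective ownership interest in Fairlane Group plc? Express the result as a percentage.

By sibling attribution (R3), Priya Santos is treated as also owning Beatriz Santos's interest in Ashford Manufacturing Inc, giving 37% + 39% = 76%.
Chain via Ashford Manufacturing Inc. (R1): 76% × 48% = 36.48% of Fairlane Group plc.

36.48%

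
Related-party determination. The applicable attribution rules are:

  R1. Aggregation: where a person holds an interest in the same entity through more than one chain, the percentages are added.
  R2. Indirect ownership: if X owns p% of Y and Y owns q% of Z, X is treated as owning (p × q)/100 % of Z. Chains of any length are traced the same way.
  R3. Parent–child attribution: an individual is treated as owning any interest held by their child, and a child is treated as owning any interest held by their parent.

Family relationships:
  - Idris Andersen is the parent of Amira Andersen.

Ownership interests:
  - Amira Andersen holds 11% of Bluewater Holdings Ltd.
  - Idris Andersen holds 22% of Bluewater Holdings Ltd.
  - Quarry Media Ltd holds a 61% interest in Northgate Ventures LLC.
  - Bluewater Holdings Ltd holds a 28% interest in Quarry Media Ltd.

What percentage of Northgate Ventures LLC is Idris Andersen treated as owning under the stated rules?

By parent–child attribution (R3), Idris Andersen is treated as also owning Amira Andersen's interest in Bluewater Holdings Ltd, giving 22% + 11% = 33%.
Chain via Bluewater Holdings Ltd → Quarry Media Ltd (R2): 33% × 28% × 61% = 5.6364% of Northgate Ventures LLC.

5.6364%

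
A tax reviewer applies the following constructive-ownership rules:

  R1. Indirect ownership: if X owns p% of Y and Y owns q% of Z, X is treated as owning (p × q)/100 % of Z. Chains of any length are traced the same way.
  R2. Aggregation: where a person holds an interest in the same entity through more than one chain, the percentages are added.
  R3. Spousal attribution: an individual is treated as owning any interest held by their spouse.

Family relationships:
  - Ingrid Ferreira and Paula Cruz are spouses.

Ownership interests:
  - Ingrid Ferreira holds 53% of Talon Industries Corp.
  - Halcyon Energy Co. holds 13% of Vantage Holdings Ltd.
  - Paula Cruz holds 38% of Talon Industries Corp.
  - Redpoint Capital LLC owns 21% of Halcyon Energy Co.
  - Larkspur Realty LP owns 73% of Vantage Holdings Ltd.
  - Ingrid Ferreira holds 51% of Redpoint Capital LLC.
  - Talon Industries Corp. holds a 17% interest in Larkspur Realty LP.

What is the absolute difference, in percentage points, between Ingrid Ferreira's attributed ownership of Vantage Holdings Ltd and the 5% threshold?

By spousal attribution (R3), Ingrid Ferreira is treated as also owning Paula Cruz's interest in Talon Industries Corp, giving 53% + 38% = 91%.
Chain via Talon Industries Corp. → Larkspur Realty LP (R1): 91% × 17% × 73% = 11.2931% of Vantage Holdings Ltd.
Chain via Redpoint Capital LLC → Halcyon Energy Co. (R1): 51% × 21% × 13% = 1.3923% of Vantage Holdings Ltd.
Aggregating (R2): 11.2931% + 1.3923% = 12.6854%.
12.6854% exceeds the 5% threshold by 7.6854 percentage points.

7.6854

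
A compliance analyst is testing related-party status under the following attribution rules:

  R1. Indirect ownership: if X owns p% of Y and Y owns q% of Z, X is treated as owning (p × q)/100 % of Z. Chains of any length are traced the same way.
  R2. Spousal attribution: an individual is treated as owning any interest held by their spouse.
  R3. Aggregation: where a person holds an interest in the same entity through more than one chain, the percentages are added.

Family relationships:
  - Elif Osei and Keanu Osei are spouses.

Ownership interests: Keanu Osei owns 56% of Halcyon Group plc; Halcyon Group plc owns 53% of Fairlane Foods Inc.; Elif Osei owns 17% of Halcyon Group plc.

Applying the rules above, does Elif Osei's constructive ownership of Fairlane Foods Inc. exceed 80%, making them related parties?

By spousal attribution (R2), Elif Osei is treated as also owning Keanu Osei's interest in Halcyon Group plc, giving 17% + 56% = 73%.
Chain via Halcyon Group plc (R1): 73% × 53% = 38.69% of Fairlane Foods Inc.
38.69% does not exceed the 80% threshold, so Elif is not a related party to Fairlane Foods Inc.

No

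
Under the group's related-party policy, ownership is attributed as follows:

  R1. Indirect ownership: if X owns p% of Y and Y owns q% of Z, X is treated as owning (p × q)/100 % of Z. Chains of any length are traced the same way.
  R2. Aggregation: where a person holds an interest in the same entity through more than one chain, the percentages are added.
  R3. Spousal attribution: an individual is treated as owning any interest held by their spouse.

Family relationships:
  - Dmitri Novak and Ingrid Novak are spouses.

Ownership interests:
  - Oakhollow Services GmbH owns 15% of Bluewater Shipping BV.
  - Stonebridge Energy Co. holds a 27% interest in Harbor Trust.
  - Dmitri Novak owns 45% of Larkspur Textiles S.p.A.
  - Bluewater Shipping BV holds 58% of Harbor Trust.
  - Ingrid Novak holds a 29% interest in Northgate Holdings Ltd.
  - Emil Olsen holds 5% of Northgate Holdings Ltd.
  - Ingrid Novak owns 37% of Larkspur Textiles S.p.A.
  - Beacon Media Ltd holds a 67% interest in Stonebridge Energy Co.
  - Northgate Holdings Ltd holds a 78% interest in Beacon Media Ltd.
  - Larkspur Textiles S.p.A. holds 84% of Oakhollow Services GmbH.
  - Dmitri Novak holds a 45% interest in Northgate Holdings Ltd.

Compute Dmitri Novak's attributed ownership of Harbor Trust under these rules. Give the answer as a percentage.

16.434108%

By spousal attribution (R3), Dmitri Novak is treated as also owning Ingrid Novak's interest in Larkspur Textiles S.p.A, giving 45% + 37% = 82%.
By spousal attribution (R3), Dmitri Novak is treated as also owning Ingrid Novak's interest in Northgate Holdings Ltd, giving 45% + 29% = 74%.
Chain via Larkspur Textiles S.p.A. → Oakhollow Services GmbH → Bluewater Shipping BV (R1): 82% × 84% × 15% × 58% = 5.99256% of Harbor Trust.
Chain via Northgate Holdings Ltd → Beacon Media Ltd → Stonebridge Energy Co. (R1): 74% × 78% × 67% × 27% = 10.441548% of Harbor Trust.
Aggregating (R2): 5.99256% + 10.441548% = 16.434108%.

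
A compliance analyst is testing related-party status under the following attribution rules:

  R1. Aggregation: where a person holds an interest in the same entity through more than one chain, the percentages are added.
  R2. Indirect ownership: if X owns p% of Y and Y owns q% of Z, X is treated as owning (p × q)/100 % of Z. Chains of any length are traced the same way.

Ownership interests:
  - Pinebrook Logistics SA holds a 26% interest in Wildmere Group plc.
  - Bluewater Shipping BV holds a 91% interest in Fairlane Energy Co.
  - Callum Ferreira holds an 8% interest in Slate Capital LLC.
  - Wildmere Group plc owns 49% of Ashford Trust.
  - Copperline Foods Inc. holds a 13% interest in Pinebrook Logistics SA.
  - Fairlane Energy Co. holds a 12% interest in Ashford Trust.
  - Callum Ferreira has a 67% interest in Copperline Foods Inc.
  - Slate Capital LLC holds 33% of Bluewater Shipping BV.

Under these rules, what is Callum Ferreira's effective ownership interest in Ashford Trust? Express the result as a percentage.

1.397942%

Chain via Copperline Foods Inc. → Pinebrook Logistics SA → Wildmere Group plc (R2): 67% × 13% × 26% × 49% = 1.109654% of Ashford Trust.
Chain via Slate Capital LLC → Bluewater Shipping BV → Fairlane Energy Co. (R2): 8% × 33% × 91% × 12% = 0.288288% of Ashford Trust.
Aggregating (R1): 1.109654% + 0.288288% = 1.397942%.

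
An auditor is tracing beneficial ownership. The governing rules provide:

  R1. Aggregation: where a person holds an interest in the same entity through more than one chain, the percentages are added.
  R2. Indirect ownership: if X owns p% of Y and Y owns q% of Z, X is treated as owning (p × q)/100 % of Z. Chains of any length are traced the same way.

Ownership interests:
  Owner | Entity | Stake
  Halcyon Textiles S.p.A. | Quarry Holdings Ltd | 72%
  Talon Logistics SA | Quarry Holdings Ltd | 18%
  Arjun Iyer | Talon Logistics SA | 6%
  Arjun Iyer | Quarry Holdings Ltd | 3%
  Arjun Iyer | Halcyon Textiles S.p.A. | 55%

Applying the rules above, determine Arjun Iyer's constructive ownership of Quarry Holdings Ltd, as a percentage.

43.68%

Chain via Halcyon Textiles S.p.A. (R2): 55% × 72% = 39.6% of Quarry Holdings Ltd.
Chain via Talon Logistics SA (R2): 6% × 18% = 1.08% of Quarry Holdings Ltd.
Direct interest in Quarry Holdings Ltd: 3%.
Aggregating (R1): 39.6% + 1.08% + 3% = 43.68%.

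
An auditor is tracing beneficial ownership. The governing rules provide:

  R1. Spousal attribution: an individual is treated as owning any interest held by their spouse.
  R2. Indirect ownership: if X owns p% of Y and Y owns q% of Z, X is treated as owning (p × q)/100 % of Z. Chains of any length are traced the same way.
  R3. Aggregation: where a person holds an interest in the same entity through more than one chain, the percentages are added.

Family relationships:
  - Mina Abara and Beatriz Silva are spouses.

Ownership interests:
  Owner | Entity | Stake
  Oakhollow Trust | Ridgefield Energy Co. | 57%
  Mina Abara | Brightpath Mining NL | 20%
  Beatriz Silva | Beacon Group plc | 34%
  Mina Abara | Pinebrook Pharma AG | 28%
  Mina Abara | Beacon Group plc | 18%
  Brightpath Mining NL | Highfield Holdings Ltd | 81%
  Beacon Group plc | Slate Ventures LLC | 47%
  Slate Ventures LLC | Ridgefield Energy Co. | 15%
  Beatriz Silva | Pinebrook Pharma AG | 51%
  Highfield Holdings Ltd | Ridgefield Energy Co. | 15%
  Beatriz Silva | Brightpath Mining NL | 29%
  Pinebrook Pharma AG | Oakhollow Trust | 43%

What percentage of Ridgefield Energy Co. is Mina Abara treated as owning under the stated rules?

By spousal attribution (R1), Mina Abara is treated as also owning Beatriz Silva's interest in Pinebrook Pharma AG, giving 28% + 51% = 79%.
By spousal attribution (R1), Mina Abara is treated as also owning Beatriz Silva's interest in Beacon Group plc, giving 18% + 34% = 52%.
By spousal attribution (R1), Mina Abara is treated as also owning Beatriz Silva's interest in Brightpath Mining NL, giving 20% + 29% = 49%.
Chain via Pinebrook Pharma AG → Oakhollow Trust (R2): 79% × 43% × 57% = 19.3629% of Ridgefield Energy Co.
Chain via Beacon Group plc → Slate Ventures LLC (R2): 52% × 47% × 15% = 3.666% of Ridgefield Energy Co.
Chain via Brightpath Mining NL → Highfield Holdings Ltd (R2): 49% × 81% × 15% = 5.9535% of Ridgefield Energy Co.
Aggregating (R3): 19.3629% + 3.666% + 5.9535% = 28.9824%.

28.9824%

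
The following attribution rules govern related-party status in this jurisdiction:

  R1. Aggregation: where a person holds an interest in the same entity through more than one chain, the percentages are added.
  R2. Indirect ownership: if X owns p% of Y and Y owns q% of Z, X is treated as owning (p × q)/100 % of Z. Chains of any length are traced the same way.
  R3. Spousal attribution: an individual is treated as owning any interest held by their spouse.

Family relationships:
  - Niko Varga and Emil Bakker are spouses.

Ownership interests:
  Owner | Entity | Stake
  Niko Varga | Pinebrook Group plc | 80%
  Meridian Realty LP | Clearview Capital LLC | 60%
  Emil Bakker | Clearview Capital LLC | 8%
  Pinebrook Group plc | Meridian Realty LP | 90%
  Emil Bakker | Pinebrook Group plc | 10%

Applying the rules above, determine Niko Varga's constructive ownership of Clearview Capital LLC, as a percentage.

56.6%

By spousal attribution (R3), Niko Varga is treated as also owning Emil Bakker's interest in Pinebrook Group plc, giving 80% + 10% = 90%.
By spousal attribution (R3), Niko Varga is treated as owning Emil Bakker's 8% interest in Clearview Capital LLC.
Chain via Pinebrook Group plc → Meridian Realty LP (R2): 90% × 90% × 60% = 48.6% of Clearview Capital LLC.
Direct interest in Clearview Capital LLC: 8%.
Aggregating (R1): 48.6% + 8% = 56.6%.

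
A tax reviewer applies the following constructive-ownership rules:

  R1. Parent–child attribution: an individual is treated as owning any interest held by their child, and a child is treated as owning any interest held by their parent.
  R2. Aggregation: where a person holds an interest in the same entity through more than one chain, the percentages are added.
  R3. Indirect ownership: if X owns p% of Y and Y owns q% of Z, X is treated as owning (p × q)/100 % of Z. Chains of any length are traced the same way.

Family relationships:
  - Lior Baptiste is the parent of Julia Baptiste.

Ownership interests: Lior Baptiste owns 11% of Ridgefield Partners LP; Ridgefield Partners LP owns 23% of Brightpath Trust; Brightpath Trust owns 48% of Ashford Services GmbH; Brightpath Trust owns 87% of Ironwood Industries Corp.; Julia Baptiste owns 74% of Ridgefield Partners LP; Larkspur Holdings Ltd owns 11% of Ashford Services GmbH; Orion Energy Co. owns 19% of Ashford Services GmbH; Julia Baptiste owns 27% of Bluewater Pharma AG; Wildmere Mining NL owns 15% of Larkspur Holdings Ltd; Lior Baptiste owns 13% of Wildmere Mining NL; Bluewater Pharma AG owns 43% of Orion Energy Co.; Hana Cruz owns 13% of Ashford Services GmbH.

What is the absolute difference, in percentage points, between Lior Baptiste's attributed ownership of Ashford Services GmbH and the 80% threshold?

By parent–child attribution (R1), Lior Baptiste is treated as also owning Julia Baptiste's interest in Ridgefield Partners LP, giving 11% + 74% = 85%.
By parent–child attribution (R1), Lior Baptiste is treated as owning Julia Baptiste's 27% interest in Bluewater Pharma AG.
Chain via Wildmere Mining NL → Larkspur Holdings Ltd (R3): 13% × 15% × 11% = 0.2145% of Ashford Services GmbH.
Chain via Ridgefield Partners LP → Brightpath Trust (R3): 85% × 23% × 48% = 9.384% of Ashford Services GmbH.
Chain via Bluewater Pharma AG → Orion Energy Co. (R3): 27% × 43% × 19% = 2.2059% of Ashford Services GmbH.
Aggregating (R2): 0.2145% + 9.384% + 2.2059% = 11.8044%.
11.8044% falls short of the 80% threshold by 68.1956 percentage points.

68.1956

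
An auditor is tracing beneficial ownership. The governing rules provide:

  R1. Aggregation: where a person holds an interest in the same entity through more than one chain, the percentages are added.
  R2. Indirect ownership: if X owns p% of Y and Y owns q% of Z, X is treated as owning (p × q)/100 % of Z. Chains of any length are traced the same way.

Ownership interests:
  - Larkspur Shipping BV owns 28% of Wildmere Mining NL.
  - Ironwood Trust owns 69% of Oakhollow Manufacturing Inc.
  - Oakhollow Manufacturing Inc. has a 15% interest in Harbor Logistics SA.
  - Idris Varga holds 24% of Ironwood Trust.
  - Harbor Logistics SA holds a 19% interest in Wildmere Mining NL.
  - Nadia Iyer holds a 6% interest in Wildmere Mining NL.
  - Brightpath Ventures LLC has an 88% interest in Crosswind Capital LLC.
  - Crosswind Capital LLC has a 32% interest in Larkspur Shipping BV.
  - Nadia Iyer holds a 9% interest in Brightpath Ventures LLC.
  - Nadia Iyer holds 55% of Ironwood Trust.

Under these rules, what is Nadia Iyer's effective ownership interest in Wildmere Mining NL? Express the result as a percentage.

Chain via Ironwood Trust → Oakhollow Manufacturing Inc. → Harbor Logistics SA (R2): 55% × 69% × 15% × 19% = 1.081575% of Wildmere Mining NL.
Chain via Brightpath Ventures LLC → Crosswind Capital LLC → Larkspur Shipping BV (R2): 9% × 88% × 32% × 28% = 0.709632% of Wildmere Mining NL.
Direct interest in Wildmere Mining NL: 6%.
Aggregating (R1): 1.081575% + 0.709632% + 6% = 7.791207%.

7.791207%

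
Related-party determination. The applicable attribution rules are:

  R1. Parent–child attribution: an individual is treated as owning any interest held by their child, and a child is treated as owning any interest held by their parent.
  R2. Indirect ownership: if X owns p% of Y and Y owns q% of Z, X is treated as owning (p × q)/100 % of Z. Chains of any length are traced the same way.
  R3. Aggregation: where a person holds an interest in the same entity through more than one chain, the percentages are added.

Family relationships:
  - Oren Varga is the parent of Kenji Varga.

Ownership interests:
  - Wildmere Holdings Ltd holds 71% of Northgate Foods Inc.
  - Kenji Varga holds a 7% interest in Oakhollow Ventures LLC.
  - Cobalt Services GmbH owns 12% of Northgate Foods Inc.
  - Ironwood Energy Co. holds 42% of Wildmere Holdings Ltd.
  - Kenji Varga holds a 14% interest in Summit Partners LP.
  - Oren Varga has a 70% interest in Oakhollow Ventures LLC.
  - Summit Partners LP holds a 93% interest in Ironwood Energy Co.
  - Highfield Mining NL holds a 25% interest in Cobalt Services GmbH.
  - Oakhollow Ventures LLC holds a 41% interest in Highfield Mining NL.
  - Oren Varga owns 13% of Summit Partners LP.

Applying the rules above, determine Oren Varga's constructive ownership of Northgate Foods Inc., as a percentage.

By parent–child attribution (R1), Oren Varga is treated as also owning Kenji Varga's interest in Summit Partners LP, giving 13% + 14% = 27%.
By parent–child attribution (R1), Oren Varga is treated as also owning Kenji Varga's interest in Oakhollow Ventures LLC, giving 70% + 7% = 77%.
Chain via Summit Partners LP → Ironwood Energy Co. → Wildmere Holdings Ltd (R2): 27% × 93% × 42% × 71% = 7.487802% of Northgate Foods Inc.
Chain via Oakhollow Ventures LLC → Highfield Mining NL → Cobalt Services GmbH (R2): 77% × 41% × 25% × 12% = 0.9471% of Northgate Foods Inc.
Aggregating (R3): 7.487802% + 0.9471% = 8.434902%.

8.434902%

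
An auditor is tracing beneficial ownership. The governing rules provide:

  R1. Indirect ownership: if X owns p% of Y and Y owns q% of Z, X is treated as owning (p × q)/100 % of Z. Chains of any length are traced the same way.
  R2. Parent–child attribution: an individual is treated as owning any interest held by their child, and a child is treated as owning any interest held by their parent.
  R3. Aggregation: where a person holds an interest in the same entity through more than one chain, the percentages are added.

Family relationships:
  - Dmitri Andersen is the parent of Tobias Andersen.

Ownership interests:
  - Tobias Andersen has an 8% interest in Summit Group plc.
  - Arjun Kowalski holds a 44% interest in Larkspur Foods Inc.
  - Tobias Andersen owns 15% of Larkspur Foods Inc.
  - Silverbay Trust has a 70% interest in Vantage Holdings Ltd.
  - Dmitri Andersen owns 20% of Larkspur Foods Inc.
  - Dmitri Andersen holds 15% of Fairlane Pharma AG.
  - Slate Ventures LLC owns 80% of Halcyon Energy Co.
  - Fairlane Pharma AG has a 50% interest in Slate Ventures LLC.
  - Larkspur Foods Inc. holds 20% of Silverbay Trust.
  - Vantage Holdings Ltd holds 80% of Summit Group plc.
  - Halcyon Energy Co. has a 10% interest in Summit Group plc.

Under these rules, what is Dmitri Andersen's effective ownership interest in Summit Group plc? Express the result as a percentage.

12.52%

By parent–child attribution (R2), Dmitri Andersen is treated as also owning Tobias Andersen's interest in Larkspur Foods Inc, giving 20% + 15% = 35%.
By parent–child attribution (R2), Dmitri Andersen is treated as owning Tobias Andersen's 8% interest in Summit Group plc.
Chain via Larkspur Foods Inc. → Silverbay Trust → Vantage Holdings Ltd (R1): 35% × 20% × 70% × 80% = 3.92% of Summit Group plc.
Chain via Fairlane Pharma AG → Slate Ventures LLC → Halcyon Energy Co. (R1): 15% × 50% × 80% × 10% = 0.6% of Summit Group plc.
Direct interest in Summit Group plc: 8%.
Aggregating (R3): 3.92% + 0.6% + 8% = 12.52%.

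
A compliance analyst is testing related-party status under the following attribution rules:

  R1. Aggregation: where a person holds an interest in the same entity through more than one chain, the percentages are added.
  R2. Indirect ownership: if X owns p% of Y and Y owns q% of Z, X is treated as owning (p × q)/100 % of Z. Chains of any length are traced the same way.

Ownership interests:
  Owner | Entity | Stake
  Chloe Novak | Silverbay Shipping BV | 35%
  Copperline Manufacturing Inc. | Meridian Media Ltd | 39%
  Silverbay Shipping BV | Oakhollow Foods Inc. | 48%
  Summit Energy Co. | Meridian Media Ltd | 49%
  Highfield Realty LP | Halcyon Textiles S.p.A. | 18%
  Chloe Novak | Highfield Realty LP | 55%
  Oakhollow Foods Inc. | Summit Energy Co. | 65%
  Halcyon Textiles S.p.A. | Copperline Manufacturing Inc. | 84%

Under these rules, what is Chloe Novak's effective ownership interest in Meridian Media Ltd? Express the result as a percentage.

Chain via Highfield Realty LP → Halcyon Textiles S.p.A. → Copperline Manufacturing Inc. (R2): 55% × 18% × 84% × 39% = 3.24324% of Meridian Media Ltd.
Chain via Silverbay Shipping BV → Oakhollow Foods Inc. → Summit Energy Co. (R2): 35% × 48% × 65% × 49% = 5.3508% of Meridian Media Ltd.
Aggregating (R1): 3.24324% + 5.3508% = 8.59404%.

8.59404%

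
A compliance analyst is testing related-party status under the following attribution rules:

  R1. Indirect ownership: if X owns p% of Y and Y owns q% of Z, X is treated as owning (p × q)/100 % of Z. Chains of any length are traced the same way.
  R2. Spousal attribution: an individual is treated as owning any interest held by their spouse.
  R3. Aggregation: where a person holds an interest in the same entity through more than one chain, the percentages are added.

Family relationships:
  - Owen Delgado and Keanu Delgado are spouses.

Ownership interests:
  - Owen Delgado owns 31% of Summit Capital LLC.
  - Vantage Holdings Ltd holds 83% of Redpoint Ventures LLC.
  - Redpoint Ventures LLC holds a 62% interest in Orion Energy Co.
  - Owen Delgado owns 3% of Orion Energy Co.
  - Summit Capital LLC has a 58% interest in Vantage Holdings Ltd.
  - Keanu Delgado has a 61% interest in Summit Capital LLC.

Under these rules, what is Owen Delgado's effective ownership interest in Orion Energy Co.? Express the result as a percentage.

By spousal attribution (R2), Owen Delgado is treated as also owning Keanu Delgado's interest in Summit Capital LLC, giving 31% + 61% = 92%.
Chain via Summit Capital LLC → Vantage Holdings Ltd → Redpoint Ventures LLC (R1): 92% × 58% × 83% × 62% = 27.459056% of Orion Energy Co.
Direct interest in Orion Energy Co: 3%.
Aggregating (R3): 27.459056% + 3% = 30.459056%.

30.459056%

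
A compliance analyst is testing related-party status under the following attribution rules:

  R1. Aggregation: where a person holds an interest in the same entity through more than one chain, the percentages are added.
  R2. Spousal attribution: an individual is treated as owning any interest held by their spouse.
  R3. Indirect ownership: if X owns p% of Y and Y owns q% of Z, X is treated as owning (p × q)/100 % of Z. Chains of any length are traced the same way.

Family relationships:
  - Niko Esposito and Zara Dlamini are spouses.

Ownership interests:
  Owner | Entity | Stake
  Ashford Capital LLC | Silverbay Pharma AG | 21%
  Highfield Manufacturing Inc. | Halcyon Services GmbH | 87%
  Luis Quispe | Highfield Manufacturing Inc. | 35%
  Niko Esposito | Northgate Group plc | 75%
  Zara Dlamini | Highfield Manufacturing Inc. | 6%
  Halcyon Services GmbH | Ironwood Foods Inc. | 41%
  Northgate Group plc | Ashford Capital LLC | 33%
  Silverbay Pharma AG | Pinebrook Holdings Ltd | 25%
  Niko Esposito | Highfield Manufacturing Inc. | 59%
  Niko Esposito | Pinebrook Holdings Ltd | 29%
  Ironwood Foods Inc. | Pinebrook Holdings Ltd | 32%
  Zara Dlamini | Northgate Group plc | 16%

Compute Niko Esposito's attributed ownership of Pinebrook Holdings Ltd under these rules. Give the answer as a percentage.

37.995935%

By spousal attribution (R2), Niko Esposito is treated as also owning Zara Dlamini's interest in Highfield Manufacturing Inc, giving 59% + 6% = 65%.
By spousal attribution (R2), Niko Esposito is treated as also owning Zara Dlamini's interest in Northgate Group plc, giving 75% + 16% = 91%.
Chain via Highfield Manufacturing Inc. → Halcyon Services GmbH → Ironwood Foods Inc. (R3): 65% × 87% × 41% × 32% = 7.41936% of Pinebrook Holdings Ltd.
Chain via Northgate Group plc → Ashford Capital LLC → Silverbay Pharma AG (R3): 91% × 33% × 21% × 25% = 1.576575% of Pinebrook Holdings Ltd.
Direct interest in Pinebrook Holdings Ltd: 29%.
Aggregating (R1): 7.41936% + 1.576575% + 29% = 37.995935%.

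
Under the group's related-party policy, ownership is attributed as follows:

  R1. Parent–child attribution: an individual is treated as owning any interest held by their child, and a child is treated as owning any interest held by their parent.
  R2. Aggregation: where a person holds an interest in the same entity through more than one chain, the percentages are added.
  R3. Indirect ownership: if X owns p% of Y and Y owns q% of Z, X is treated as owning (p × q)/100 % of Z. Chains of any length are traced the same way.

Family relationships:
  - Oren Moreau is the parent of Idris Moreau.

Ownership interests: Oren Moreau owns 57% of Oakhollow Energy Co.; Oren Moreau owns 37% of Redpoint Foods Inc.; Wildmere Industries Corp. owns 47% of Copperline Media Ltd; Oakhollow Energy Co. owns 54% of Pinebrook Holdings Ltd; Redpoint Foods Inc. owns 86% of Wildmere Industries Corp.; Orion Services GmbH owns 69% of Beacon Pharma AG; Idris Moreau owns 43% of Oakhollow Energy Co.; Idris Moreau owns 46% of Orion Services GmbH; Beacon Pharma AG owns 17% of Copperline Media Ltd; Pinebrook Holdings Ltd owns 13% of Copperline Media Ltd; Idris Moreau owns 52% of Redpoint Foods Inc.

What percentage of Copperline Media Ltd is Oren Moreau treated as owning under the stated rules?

By parent–child attribution (R1), Oren Moreau is treated as also owning Idris Moreau's interest in Redpoint Foods Inc, giving 37% + 52% = 89%.
By parent–child attribution (R1), Oren Moreau is treated as also owning Idris Moreau's interest in Oakhollow Energy Co, giving 57% + 43% = 100%.
By parent–child attribution (R1), Oren Moreau is treated as owning Idris Moreau's 46% interest in Orion Services GmbH.
Chain via Redpoint Foods Inc. → Wildmere Industries Corp. (R3): 89% × 86% × 47% = 35.9738% of Copperline Media Ltd.
Chain via Oakhollow Energy Co. → Pinebrook Holdings Ltd (R3): 100% × 54% × 13% = 7.02% of Copperline Media Ltd.
Chain via Orion Services GmbH → Beacon Pharma AG (R3): 46% × 69% × 17% = 5.3958% of Copperline Media Ltd.
Aggregating (R2): 35.9738% + 7.02% + 5.3958% = 48.3896%.

48.3896%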